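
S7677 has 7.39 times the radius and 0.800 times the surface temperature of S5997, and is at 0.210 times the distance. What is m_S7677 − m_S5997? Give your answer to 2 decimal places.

L_S7677/L_S5997 = (7.39)²(0.800)⁴ = 22.37.
F_S7677/F_S5997 = (L_S7677/L_S5997)/(d_S7677/d_S5997)² = 22.37/0.04410 = 507.2.
m_S7677 − m_S5997 = −2.5 log₁₀(507.2) = -6.76.

-6.76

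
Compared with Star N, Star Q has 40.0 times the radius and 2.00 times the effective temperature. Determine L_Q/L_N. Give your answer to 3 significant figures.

2.56×10^4

From the Stefan–Boltzmann law, L ∝ R²T⁴, so
L_Q/L_N = (R_Q/R_N)² (T_Q/T_N)⁴ = (40.0)² × (2.00)⁴ = 1600 × 16.00 = 2.560×10^4.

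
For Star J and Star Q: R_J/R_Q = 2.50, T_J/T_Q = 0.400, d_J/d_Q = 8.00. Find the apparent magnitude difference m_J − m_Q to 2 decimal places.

L_J/L_Q = (2.50)²(0.400)⁴ = 0.1600.
F_J/F_Q = (L_J/L_Q)/(d_J/d_Q)² = 0.1600/64.00 = 0.002500.
m_J − m_Q = −2.5 log₁₀(0.002500) = 6.51.

6.51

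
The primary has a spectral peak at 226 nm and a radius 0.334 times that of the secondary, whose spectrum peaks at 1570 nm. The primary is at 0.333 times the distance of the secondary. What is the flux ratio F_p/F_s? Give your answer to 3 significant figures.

Wien's law: T_p/T_s = λ_s/λ_p = 1570/226 = 6.947.
L_p/L_s = (R_p/R_s)²(T_p/T_s)⁴ = (0.334)²(6.947)⁴ = 259.8.
F_p/F_s = (L_p/L_s)/(d_p/d_s)² = 259.8/(0.333)² = 2343.

2.34×10^3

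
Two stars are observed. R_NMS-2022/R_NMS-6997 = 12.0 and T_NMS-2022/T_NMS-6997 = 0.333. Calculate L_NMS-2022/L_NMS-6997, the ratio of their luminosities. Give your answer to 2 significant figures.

1.8

From the Stefan–Boltzmann law, L ∝ R²T⁴, so
L_NMS-2022/L_NMS-6997 = (R_NMS-2022/R_NMS-6997)² (T_NMS-2022/T_NMS-6997)⁴ = (12.0)² × (0.333)⁴ = 144.0 × 0.01230 = 1.771.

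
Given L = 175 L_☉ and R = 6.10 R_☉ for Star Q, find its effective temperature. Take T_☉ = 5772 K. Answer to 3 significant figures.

T/T_☉ = (L/L_☉)^(1/4) / (R/R_☉)^(1/2)
T = 5772 × (175)^(1/4) / √(6.10) = 5772 × 3.637 / 2.470 = 8500 K.

8.50×10^3 K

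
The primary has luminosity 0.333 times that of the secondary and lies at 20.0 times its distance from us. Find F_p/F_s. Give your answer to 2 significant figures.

F = L/(4πd²), so F_p/F_s = (L_p/L_s) / (d_p/d_s)²
= 0.333 / (20.0)² = 0.333 / 400.0 = 8.325×10^-4.

8.3×10^-4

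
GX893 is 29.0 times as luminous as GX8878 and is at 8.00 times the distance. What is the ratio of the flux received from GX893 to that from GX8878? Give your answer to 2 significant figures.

0.45

F = L/(4πd²), so F_GX893/F_GX8878 = (L_GX893/L_GX8878) / (d_GX893/d_GX8878)²
= 29.0 / (8.00)² = 29.0 / 64.00 = 0.4531.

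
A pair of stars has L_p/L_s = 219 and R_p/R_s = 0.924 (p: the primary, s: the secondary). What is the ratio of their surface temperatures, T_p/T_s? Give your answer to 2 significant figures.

L ∝ R²T⁴ gives T ∝ (L/R²)^(1/4), so
T_p/T_s = (219 / 0.924²)^(1/4) = (256.5)^(1/4) = 4.002.

4.0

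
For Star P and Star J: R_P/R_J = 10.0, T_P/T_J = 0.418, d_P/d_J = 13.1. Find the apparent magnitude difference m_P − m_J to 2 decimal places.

L_P/L_J = (10.0)²(0.418)⁴ = 3.053.
F_P/F_J = (L_P/L_J)/(d_P/d_J)² = 3.053/171.6 = 0.01779.
m_P − m_J = −2.5 log₁₀(0.01779) = 4.37.

4.37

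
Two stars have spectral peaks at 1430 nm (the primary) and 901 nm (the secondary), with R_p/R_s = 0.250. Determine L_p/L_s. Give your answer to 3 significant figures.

0.00985

Wien's law gives T ∝ 1/λ_max, so T_p/T_s = λ_s/λ_p = 901/1430 = 0.6301.
Then L ∝ R²T⁴ gives L_p/L_s = (0.250)² × (0.6301)⁴ = 0.06250 × 0.1576 = 0.009850.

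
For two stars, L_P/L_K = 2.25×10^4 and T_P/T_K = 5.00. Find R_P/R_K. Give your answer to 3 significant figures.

6.00

L ∝ R²T⁴ gives R ∝ √L / T², so
R_P/R_K = √(2.25×10^4) / (5.00)² = 150.0 / 25.00 = 6.000.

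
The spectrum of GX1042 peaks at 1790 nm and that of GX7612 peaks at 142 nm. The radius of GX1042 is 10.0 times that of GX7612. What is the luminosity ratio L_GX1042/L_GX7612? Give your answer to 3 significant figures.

Wien's law gives T ∝ 1/λ_max, so T_GX1042/T_GX7612 = λ_GX7612/λ_GX1042 = 142/1790 = 0.07933.
Then L ∝ R²T⁴ gives L_GX1042/L_GX7612 = (10.0)² × (0.07933)⁴ = 100.0 × 3.960×10^-5 = 0.003960.

0.00396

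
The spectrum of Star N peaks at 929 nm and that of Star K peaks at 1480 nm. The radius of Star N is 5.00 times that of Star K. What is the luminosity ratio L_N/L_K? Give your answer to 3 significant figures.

Wien's law gives T ∝ 1/λ_max, so T_N/T_K = λ_K/λ_N = 1480/929 = 1.593.
Then L ∝ R²T⁴ gives L_N/L_K = (5.00)² × (1.593)⁴ = 25.00 × 6.441 = 161.0.

161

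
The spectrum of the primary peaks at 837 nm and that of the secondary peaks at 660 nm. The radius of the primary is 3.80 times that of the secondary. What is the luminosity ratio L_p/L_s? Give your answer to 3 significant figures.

5.58

Wien's law gives T ∝ 1/λ_max, so T_p/T_s = λ_s/λ_p = 660/837 = 0.7885.
Then L ∝ R²T⁴ gives L_p/L_s = (3.80)² × (0.7885)⁴ = 14.44 × 0.3866 = 5.583.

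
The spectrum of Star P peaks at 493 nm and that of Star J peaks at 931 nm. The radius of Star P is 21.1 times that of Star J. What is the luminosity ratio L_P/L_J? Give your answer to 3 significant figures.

Wien's law gives T ∝ 1/λ_max, so T_P/T_J = λ_J/λ_P = 931/493 = 1.888.
Then L ∝ R²T⁴ gives L_P/L_J = (21.1)² × (1.888)⁴ = 445.2 × 12.72 = 5662.

5.66×10^3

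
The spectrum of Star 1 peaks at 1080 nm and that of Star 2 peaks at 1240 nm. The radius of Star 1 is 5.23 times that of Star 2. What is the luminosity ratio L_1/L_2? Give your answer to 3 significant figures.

Wien's law gives T ∝ 1/λ_max, so T_1/T_2 = λ_2/λ_1 = 1240/1080 = 1.148.
Then L ∝ R²T⁴ gives L_1/L_2 = (5.23)² × (1.148)⁴ = 27.35 × 1.738 = 47.53.

47.5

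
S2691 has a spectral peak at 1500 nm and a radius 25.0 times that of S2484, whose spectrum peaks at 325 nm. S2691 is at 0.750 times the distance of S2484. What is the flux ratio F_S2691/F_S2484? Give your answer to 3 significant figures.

2.45

Wien's law: T_S2691/T_S2484 = λ_S2484/λ_S2691 = 325/1500 = 0.2167.
L_S2691/L_S2484 = (R_S2691/R_S2484)²(T_S2691/T_S2484)⁴ = (25.0)²(0.2167)⁴ = 1.377.
F_S2691/F_S2484 = (L_S2691/L_S2484)/(d_S2691/d_S2484)² = 1.377/(0.750)² = 2.449.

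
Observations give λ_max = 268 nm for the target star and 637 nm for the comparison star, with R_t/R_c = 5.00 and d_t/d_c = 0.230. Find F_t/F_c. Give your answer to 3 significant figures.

Wien's law: T_t/T_c = λ_c/λ_t = 637/268 = 2.377.
L_t/L_c = (R_t/R_c)²(T_t/T_c)⁴ = (5.00)²(2.377)⁴ = 797.9.
F_t/F_c = (L_t/L_c)/(d_t/d_c)² = 797.9/(0.230)² = 1.508×10^4.

1.51×10^4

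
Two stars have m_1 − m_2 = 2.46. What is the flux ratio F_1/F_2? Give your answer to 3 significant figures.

0.104

F_1/F_2 = 10^(−(m_1 − m_2)/2.5) = 10^(-2.46/2.5) = 10^-0.984 = 0.1038.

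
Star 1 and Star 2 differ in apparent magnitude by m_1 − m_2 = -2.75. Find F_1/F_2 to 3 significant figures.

12.6

F_1/F_2 = 10^(−(m_1 − m_2)/2.5) = 10^(2.75/2.5) = 10^1.100 = 12.59.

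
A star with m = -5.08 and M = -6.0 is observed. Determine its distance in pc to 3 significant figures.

15.3 pc

m − M = 5 log₁₀(d/10 pc)
-5.08 − (-6.0) = 0.92 = 5 log₁₀(d/10)
d = 10 × 10^(0.92/5) = 10 × 10^0.184 = 15.28 pc.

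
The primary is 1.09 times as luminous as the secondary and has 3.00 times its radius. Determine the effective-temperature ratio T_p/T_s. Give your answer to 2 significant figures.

L ∝ R²T⁴ gives T ∝ (L/R²)^(1/4), so
T_p/T_s = (1.09 / 3.00²)^(1/4) = (0.1211)^(1/4) = 0.5899.

0.59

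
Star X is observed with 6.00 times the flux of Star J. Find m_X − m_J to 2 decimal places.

m_X − m_J = −2.5 log₁₀(F_X/F_J) = −2.5 log₁₀(6.00) = −2.5 × (0.778) = -1.945.

-1.95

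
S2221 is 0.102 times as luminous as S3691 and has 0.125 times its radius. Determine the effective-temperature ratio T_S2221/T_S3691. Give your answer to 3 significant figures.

L ∝ R²T⁴ gives T ∝ (L/R²)^(1/4), so
T_S2221/T_S3691 = (0.102 / 0.125²)^(1/4) = (6.528)^(1/4) = 1.598.

1.60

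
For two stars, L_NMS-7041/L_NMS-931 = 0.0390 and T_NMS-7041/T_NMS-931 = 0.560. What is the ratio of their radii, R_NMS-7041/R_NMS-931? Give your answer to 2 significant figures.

L ∝ R²T⁴ gives R ∝ √L / T², so
R_NMS-7041/R_NMS-931 = √(0.0390) / (0.560)² = 0.1975 / 0.3136 = 0.6297.

0.63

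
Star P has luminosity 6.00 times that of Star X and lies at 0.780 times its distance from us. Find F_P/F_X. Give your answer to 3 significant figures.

F = L/(4πd²), so F_P/F_X = (L_P/L_X) / (d_P/d_X)²
= 6.00 / (0.780)² = 6.00 / 0.6084 = 9.862.

9.86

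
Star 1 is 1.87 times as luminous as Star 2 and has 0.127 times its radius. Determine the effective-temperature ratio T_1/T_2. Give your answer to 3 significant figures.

L ∝ R²T⁴ gives T ∝ (L/R²)^(1/4), so
T_1/T_2 = (1.87 / 0.127²)^(1/4) = (115.9)^(1/4) = 3.281.

3.28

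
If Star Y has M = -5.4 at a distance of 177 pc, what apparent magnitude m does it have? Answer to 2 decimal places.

m = M + 5 log₁₀(d/10 pc) = -5.4 + 5 log₁₀(177/10)
  = -5.4 + 5 × 1.248 = -5.4 + 6.24 = 0.84.

0.84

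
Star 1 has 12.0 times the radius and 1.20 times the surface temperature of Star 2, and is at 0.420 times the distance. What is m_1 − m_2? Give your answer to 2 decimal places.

L_1/L_2 = (12.0)²(1.20)⁴ = 298.6.
F_1/F_2 = (L_1/L_2)/(d_1/d_2)² = 298.6/0.1764 = 1693.
m_1 − m_2 = −2.5 log₁₀(1693) = -8.07.

-8.07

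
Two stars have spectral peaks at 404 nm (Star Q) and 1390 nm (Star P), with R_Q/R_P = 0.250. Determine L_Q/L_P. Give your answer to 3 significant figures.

8.76

Wien's law gives T ∝ 1/λ_max, so T_Q/T_P = λ_P/λ_Q = 1390/404 = 3.441.
Then L ∝ R²T⁴ gives L_Q/L_P = (0.250)² × (3.441)⁴ = 0.06250 × 140.1 = 8.758.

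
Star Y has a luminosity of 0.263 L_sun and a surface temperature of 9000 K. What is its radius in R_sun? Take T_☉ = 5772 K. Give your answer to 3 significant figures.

R/R_☉ = √(L/L_☉) / (T/T_☉)² = √(0.263) / (1.559)²
       = 0.5128 / 2.431 = 0.2109.

0.211 R_sun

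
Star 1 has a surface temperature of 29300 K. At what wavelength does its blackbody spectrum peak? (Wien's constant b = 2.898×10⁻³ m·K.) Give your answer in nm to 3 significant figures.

98.9 nm

λ_max = b/T = 2.898×10⁻³ / 29300 = 9.89×10^-8 m = 98.91 nm.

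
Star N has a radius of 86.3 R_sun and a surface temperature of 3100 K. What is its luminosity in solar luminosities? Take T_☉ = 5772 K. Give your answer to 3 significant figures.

620 solar luminosities

L/L_☉ = (R/R_☉)² (T/T_☉)⁴ = (86.3)² × (3100/5772)⁴
       = 7448 × (0.5371)⁴ = 7448 × 0.08320 = 619.7.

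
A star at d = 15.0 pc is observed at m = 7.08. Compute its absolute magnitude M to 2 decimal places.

M = m − 5 log₁₀(d/10 pc) = 7.08 − 5 log₁₀(15.0/10)
  = 7.08 − 5 × 0.176 = 7.08 − 0.88 = 6.20.

6.20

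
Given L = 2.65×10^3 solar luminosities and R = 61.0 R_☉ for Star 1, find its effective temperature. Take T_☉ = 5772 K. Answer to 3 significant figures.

T/T_☉ = (L/L_☉)^(1/4) / (R/R_☉)^(1/2)
T = 5772 × (2.65×10^3)^(1/4) / √(61.0) = 5772 × 7.175 / 7.810 = 5302 K.

5.30×10^3 K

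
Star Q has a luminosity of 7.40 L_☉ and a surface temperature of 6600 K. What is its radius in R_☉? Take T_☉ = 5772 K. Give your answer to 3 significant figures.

2.08 R_☉

R/R_☉ = √(L/L_☉) / (T/T_☉)² = √(7.40) / (1.143)²
       = 2.720 / 1.307 = 2.081.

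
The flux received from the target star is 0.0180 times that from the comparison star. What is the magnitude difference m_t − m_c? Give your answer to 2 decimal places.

m_t − m_c = −2.5 log₁₀(F_t/F_c) = −2.5 log₁₀(0.0180) = −2.5 × (-1.745) = 4.362.

4.36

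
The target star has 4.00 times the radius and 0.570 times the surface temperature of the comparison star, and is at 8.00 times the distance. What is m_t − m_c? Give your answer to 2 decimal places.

3.95

L_t/L_c = (4.00)²(0.570)⁴ = 1.689.
F_t/F_c = (L_t/L_c)/(d_t/d_c)² = 1.689/64.00 = 0.02639.
m_t − m_c = −2.5 log₁₀(0.02639) = 3.95.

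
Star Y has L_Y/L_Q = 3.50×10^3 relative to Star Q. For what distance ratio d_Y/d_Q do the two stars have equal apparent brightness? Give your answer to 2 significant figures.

59

Equal flux requires L_Y/d_Y² = L_Q/d_Q², so d_Y/d_Q = √(L_Y/L_Q)
= √(3.50×10^3) = 59.16.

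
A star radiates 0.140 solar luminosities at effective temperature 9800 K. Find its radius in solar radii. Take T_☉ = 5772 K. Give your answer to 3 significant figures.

R/R_☉ = √(L/L_☉) / (T/T_☉)² = √(0.140) / (1.698)²
       = 0.3742 / 2.883 = 0.1298.

0.130 solar radii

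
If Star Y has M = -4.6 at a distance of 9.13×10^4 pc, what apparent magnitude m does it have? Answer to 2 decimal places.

15.20

m = M + 5 log₁₀(d/10 pc) = -4.6 + 5 log₁₀(9.13×10^4/10)
  = -4.6 + 5 × 3.960 = -4.6 + 19.80 = 15.20.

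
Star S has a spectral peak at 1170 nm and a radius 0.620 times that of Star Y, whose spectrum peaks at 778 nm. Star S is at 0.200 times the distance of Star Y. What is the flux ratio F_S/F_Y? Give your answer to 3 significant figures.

1.88

Wien's law: T_S/T_Y = λ_Y/λ_S = 778/1170 = 0.6650.
L_S/L_Y = (R_S/R_Y)²(T_S/T_Y)⁴ = (0.620)²(0.6650)⁴ = 0.07516.
F_S/F_Y = (L_S/L_Y)/(d_S/d_Y)² = 0.07516/(0.200)² = 1.879.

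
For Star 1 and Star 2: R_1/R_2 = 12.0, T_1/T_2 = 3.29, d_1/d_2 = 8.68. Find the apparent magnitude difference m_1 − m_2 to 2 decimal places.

-5.88

L_1/L_2 = (12.0)²(3.29)⁴ = 1.687×10^4.
F_1/F_2 = (L_1/L_2)/(d_1/d_2)² = 1.687×10^4/75.34 = 223.9.
m_1 − m_2 = −2.5 log₁₀(223.9) = -5.88.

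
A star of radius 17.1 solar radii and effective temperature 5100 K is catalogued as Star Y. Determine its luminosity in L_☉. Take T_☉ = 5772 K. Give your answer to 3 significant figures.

L/L_☉ = (R/R_☉)² (T/T_☉)⁴ = (17.1)² × (5100/5772)⁴
       = 292.4 × (0.8836)⁴ = 292.4 × 0.6095 = 178.2.

178 L_☉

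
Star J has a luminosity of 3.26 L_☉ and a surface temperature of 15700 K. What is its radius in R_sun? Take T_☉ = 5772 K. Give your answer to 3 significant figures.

R/R_☉ = √(L/L_☉) / (T/T_☉)² = √(3.26) / (2.720)²
       = 1.806 / 7.399 = 0.2440.

0.244 R_sun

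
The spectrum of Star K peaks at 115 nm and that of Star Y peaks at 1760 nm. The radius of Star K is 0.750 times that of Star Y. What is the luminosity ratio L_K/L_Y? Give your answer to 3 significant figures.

3.09×10^4

Wien's law gives T ∝ 1/λ_max, so T_K/T_Y = λ_Y/λ_K = 1760/115 = 15.30.
Then L ∝ R²T⁴ gives L_K/L_Y = (0.750)² × (15.30)⁴ = 0.5625 × 5.486×10^4 = 3.086×10^4.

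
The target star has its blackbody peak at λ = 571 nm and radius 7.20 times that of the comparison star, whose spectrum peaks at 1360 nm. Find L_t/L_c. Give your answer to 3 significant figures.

1.67×10^3

Wien's law gives T ∝ 1/λ_max, so T_t/T_c = λ_c/λ_t = 1360/571 = 2.382.
Then L ∝ R²T⁴ gives L_t/L_c = (7.20)² × (2.382)⁴ = 51.84 × 32.18 = 1668.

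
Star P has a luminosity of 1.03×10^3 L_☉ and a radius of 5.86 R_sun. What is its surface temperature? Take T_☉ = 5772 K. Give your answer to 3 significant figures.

1.35×10^4 K

T/T_☉ = (L/L_☉)^(1/4) / (R/R_☉)^(1/2)
T = 5772 × (1.03×10^3)^(1/4) / √(5.86) = 5772 × 5.665 / 2.421 = 1.351×10^4 K.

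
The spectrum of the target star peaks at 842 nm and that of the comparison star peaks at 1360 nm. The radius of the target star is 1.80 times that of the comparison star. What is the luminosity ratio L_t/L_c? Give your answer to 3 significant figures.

Wien's law gives T ∝ 1/λ_max, so T_t/T_c = λ_c/λ_t = 1360/842 = 1.615.
Then L ∝ R²T⁴ gives L_t/L_c = (1.80)² × (1.615)⁴ = 3.240 × 6.806 = 22.05.

22.1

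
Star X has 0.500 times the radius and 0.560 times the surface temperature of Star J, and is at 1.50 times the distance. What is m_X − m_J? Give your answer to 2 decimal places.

L_X/L_J = (0.500)²(0.560)⁴ = 0.02459.
F_X/F_J = (L_X/L_J)/(d_X/d_J)² = 0.02459/2.250 = 0.01093.
m_X − m_J = −2.5 log₁₀(0.01093) = 4.90.

4.90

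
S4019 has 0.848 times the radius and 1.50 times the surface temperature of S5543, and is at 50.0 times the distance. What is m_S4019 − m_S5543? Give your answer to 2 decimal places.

7.09

L_S4019/L_S5543 = (0.848)²(1.50)⁴ = 3.640.
F_S4019/F_S5543 = (L_S4019/L_S5543)/(d_S4019/d_S5543)² = 3.640/2500 = 0.001456.
m_S4019 − m_S5543 = −2.5 log₁₀(0.001456) = 7.09.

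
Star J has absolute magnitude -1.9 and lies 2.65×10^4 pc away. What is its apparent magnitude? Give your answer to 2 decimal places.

15.22

m = M + 5 log₁₀(d/10 pc) = -1.9 + 5 log₁₀(2.65×10^4/10)
  = -1.9 + 5 × 3.423 = -1.9 + 17.12 = 15.22.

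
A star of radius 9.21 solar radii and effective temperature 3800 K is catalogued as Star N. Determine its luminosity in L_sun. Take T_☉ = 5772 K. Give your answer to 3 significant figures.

L/L_☉ = (R/R_☉)² (T/T_☉)⁴ = (9.21)² × (3800/5772)⁴
       = 84.82 × (0.6584)⁴ = 84.82 × 0.1879 = 15.93.

15.9 L_sun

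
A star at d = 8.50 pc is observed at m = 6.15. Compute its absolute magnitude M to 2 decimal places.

M = m − 5 log₁₀(d/10 pc) = 6.15 − 5 log₁₀(8.50/10)
  = 6.15 − 5 × -0.071 = 6.15 − -0.35 = 6.50.

6.50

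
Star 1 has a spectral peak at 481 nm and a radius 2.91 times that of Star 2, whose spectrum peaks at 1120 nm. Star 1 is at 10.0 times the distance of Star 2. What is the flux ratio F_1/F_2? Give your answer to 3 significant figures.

2.49

Wien's law: T_1/T_2 = λ_2/λ_1 = 1120/481 = 2.328.
L_1/L_2 = (R_1/R_2)²(T_1/T_2)⁴ = (2.91)²(2.328)⁴ = 248.9.
F_1/F_2 = (L_1/L_2)/(d_1/d_2)² = 248.9/(10.0)² = 2.489.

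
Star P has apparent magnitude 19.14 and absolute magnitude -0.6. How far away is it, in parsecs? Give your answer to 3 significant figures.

m − M = 5 log₁₀(d/10 pc)
19.14 − (-0.6) = 19.74 = 5 log₁₀(d/10)
d = 10 × 10^(19.74/5) = 10 × 10^3.948 = 8.872×10^4 pc.

8.87×10^4 pc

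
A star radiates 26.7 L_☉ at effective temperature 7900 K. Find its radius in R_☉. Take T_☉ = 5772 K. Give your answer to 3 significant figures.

2.76 R_☉

R/R_☉ = √(L/L_☉) / (T/T_☉)² = √(26.7) / (1.369)²
       = 5.167 / 1.873 = 2.758.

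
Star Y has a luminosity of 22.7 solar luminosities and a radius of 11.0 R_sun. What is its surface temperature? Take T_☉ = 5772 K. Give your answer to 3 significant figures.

3.80×10^3 K

T/T_☉ = (L/L_☉)^(1/4) / (R/R_☉)^(1/2)
T = 5772 × (22.7)^(1/4) / √(11.0) = 5772 × 2.183 / 3.317 = 3799 K.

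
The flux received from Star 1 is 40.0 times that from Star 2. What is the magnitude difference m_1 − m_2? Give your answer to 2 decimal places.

m_1 − m_2 = −2.5 log₁₀(F_1/F_2) = −2.5 log₁₀(40.0) = −2.5 × (1.602) = -4.005.

-4.01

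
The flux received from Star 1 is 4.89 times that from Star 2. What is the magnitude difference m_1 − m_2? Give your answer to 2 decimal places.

-1.72

m_1 − m_2 = −2.5 log₁₀(F_1/F_2) = −2.5 log₁₀(4.89) = −2.5 × (0.689) = -1.723.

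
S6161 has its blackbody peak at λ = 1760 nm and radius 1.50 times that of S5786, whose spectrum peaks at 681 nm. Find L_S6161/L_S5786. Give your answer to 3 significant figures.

Wien's law gives T ∝ 1/λ_max, so T_S6161/T_S5786 = λ_S5786/λ_S6161 = 681/1760 = 0.3869.
Then L ∝ R²T⁴ gives L_S6161/L_S5786 = (1.50)² × (0.3869)⁴ = 2.250 × 0.02241 = 0.05043.

0.0504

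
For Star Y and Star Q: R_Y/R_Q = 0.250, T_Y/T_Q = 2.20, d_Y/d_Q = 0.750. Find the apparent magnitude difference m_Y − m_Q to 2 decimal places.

L_Y/L_Q = (0.250)²(2.20)⁴ = 1.464.
F_Y/F_Q = (L_Y/L_Q)/(d_Y/d_Q)² = 1.464/0.5625 = 2.603.
m_Y − m_Q = −2.5 log₁₀(2.603) = -1.04.

-1.04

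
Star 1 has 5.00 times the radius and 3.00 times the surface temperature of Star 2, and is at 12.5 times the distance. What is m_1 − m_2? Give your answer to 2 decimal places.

-2.78

L_1/L_2 = (5.00)²(3.00)⁴ = 2025.
F_1/F_2 = (L_1/L_2)/(d_1/d_2)² = 2025/156.2 = 12.96.
m_1 − m_2 = −2.5 log₁₀(12.96) = -2.78.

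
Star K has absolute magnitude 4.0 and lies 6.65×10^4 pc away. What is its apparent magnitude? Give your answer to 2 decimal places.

m = M + 5 log₁₀(d/10 pc) = 4.0 + 5 log₁₀(6.65×10^4/10)
  = 4.0 + 5 × 3.823 = 4.0 + 19.11 = 23.11.

23.11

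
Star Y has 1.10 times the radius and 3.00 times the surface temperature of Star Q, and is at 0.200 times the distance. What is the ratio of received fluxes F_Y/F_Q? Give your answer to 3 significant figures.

L_Y/L_Q = (R_Y/R_Q)²(T_Y/T_Q)⁴ = (1.10)² × (3.00)⁴ = 98.01.
F_Y/F_Q = (L_Y/L_Q)/(d_Y/d_Q)² = 98.01 / (0.200)² = 2450.

2.45×10^3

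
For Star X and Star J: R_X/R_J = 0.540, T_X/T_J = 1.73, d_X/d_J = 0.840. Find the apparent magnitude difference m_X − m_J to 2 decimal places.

L_X/L_J = (0.540)²(1.73)⁴ = 2.612.
F_X/F_J = (L_X/L_J)/(d_X/d_J)² = 2.612/0.7056 = 3.702.
m_X − m_J = −2.5 log₁₀(3.702) = -1.42.

-1.42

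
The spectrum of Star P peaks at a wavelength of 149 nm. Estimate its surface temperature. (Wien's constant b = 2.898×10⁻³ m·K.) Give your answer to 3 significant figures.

T = b/λ_max = 2.898×10⁻³ / (149×10⁻⁹) = 1.945×10^4 K.

1.94×10^4 K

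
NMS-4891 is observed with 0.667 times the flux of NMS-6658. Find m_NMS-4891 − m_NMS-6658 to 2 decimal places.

0.44

m_NMS-4891 − m_NMS-6658 = −2.5 log₁₀(F_NMS-4891/F_NMS-6658) = −2.5 log₁₀(0.667) = −2.5 × (-0.176) = 0.440.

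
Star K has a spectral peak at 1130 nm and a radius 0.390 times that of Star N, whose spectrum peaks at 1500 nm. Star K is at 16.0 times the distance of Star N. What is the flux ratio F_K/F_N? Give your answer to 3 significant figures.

Wien's law: T_K/T_N = λ_N/λ_K = 1500/1130 = 1.327.
L_K/L_N = (R_K/R_N)²(T_K/T_N)⁴ = (0.390)²(1.327)⁴ = 0.4723.
F_K/F_N = (L_K/L_N)/(d_K/d_N)² = 0.4723/(16.0)² = 0.001845.

0.00184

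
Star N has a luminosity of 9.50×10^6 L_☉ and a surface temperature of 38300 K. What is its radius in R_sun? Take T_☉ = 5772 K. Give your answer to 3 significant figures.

R/R_☉ = √(L/L_☉) / (T/T_☉)² = √(9.50×10^6) / (6.635)²
       = 3082 / 44.03 = 70.00.

70.0 R_sun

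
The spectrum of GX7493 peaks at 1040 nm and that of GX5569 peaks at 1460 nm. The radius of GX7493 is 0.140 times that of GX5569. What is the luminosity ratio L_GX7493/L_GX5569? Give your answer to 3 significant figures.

0.0761

Wien's law gives T ∝ 1/λ_max, so T_GX7493/T_GX5569 = λ_GX5569/λ_GX7493 = 1460/1040 = 1.404.
Then L ∝ R²T⁴ gives L_GX7493/L_GX5569 = (0.140)² × (1.404)⁴ = 0.01960 × 3.884 = 0.07613.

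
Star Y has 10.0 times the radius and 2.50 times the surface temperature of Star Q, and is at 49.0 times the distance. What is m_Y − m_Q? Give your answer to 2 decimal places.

-0.53

L_Y/L_Q = (10.0)²(2.50)⁴ = 3906.
F_Y/F_Q = (L_Y/L_Q)/(d_Y/d_Q)² = 3906/2401 = 1.627.
m_Y − m_Q = −2.5 log₁₀(1.627) = -0.53.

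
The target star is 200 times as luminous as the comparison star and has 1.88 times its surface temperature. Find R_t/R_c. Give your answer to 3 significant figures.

L ∝ R²T⁴ gives R ∝ √L / T², so
R_t/R_c = √(200) / (1.88)² = 14.14 / 3.534 = 4.001.

4.00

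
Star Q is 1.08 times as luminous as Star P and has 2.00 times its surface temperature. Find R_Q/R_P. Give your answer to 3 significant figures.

L ∝ R²T⁴ gives R ∝ √L / T², so
R_Q/R_P = √(1.08) / (2.00)² = 1.039 / 4.000 = 0.2598.

0.260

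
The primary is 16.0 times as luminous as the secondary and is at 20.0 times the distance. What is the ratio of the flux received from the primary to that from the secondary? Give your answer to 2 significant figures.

0.040

F = L/(4πd²), so F_p/F_s = (L_p/L_s) / (d_p/d_s)²
= 16.0 / (20.0)² = 16.0 / 400.0 = 0.04000.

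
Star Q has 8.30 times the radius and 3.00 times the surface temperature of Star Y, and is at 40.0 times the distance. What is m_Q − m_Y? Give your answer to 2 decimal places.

L_Q/L_Y = (8.30)²(3.00)⁴ = 5580.
F_Q/F_Y = (L_Q/L_Y)/(d_Q/d_Y)² = 5580/1600 = 3.488.
m_Q − m_Y = −2.5 log₁₀(3.488) = -1.36.

-1.36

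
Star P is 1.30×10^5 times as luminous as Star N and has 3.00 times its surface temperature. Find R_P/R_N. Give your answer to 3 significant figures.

L ∝ R²T⁴ gives R ∝ √L / T², so
R_P/R_N = √(1.30×10^5) / (3.00)² = 360.6 / 9.000 = 40.06.

40.1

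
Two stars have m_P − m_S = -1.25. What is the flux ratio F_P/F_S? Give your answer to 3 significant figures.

F_P/F_S = 10^(−(m_P − m_S)/2.5) = 10^(1.25/2.5) = 10^0.500 = 3.162.

3.16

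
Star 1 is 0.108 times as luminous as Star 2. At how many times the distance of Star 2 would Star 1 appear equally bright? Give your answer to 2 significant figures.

Equal flux requires L_1/d_1² = L_2/d_2², so d_1/d_2 = √(L_1/L_2)
= √(0.108) = 0.3286.

0.33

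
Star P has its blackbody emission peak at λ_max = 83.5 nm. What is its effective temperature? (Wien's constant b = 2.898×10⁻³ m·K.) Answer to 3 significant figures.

T = b/λ_max = 2.898×10⁻³ / (83.5×10⁻⁹) = 3.471×10^4 K.

3.47×10^4 K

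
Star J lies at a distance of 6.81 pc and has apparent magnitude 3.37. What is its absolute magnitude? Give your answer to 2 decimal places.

M = m − 5 log₁₀(d/10 pc) = 3.37 − 5 log₁₀(6.81/10)
  = 3.37 − 5 × -0.167 = 3.37 − -0.83 = 4.20.

4.20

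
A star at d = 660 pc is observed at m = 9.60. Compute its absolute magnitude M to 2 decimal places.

M = m − 5 log₁₀(d/10 pc) = 9.60 − 5 log₁₀(660/10)
  = 9.60 − 5 × 1.820 = 9.60 − 9.10 = 0.50.

0.50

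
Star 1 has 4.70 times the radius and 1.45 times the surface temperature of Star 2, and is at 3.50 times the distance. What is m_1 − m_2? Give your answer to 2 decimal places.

L_1/L_2 = (4.70)²(1.45)⁴ = 97.65.
F_1/F_2 = (L_1/L_2)/(d_1/d_2)² = 97.65/12.25 = 7.971.
m_1 − m_2 = −2.5 log₁₀(7.971) = -2.25.

-2.25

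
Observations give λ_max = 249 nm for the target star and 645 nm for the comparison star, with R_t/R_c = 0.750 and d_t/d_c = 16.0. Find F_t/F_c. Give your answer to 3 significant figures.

Wien's law: T_t/T_c = λ_c/λ_t = 645/249 = 2.590.
L_t/L_c = (R_t/R_c)²(T_t/T_c)⁴ = (0.750)²(2.590)⁴ = 25.33.
F_t/F_c = (L_t/L_c)/(d_t/d_c)² = 25.33/(16.0)² = 0.09893.

0.0989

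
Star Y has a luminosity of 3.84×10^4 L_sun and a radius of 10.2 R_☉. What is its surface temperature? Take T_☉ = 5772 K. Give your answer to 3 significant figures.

T/T_☉ = (L/L_☉)^(1/4) / (R/R_☉)^(1/2)
T = 5772 × (3.84×10^4)^(1/4) / √(10.2) = 5772 × 14.00 / 3.194 = 2.530×10^4 K.

2.53×10^4 K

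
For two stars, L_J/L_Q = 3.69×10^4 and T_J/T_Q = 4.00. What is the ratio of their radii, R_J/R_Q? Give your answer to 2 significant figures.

12

L ∝ R²T⁴ gives R ∝ √L / T², so
R_J/R_Q = √(3.69×10^4) / (4.00)² = 192.1 / 16.00 = 12.01.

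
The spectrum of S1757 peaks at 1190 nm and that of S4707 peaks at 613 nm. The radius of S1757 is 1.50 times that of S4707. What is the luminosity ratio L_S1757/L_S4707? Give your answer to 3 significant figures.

Wien's law gives T ∝ 1/λ_max, so T_S1757/T_S4707 = λ_S4707/λ_S1757 = 613/1190 = 0.5151.
Then L ∝ R²T⁴ gives L_S1757/L_S4707 = (1.50)² × (0.5151)⁴ = 2.250 × 0.07041 = 0.1584.

0.158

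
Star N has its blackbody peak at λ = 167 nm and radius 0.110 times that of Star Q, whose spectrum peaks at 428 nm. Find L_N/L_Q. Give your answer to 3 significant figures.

0.522

Wien's law gives T ∝ 1/λ_max, so T_N/T_Q = λ_Q/λ_N = 428/167 = 2.563.
Then L ∝ R²T⁴ gives L_N/L_Q = (0.110)² × (2.563)⁴ = 0.01210 × 43.14 = 0.5220.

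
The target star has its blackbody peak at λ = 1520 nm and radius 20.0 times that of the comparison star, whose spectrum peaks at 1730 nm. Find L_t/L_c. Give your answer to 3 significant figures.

671

Wien's law gives T ∝ 1/λ_max, so T_t/T_c = λ_c/λ_t = 1730/1520 = 1.138.
Then L ∝ R²T⁴ gives L_t/L_c = (20.0)² × (1.138)⁴ = 400.0 × 1.678 = 671.2.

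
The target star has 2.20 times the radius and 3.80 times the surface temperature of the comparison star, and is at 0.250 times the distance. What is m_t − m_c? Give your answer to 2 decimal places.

L_t/L_c = (2.20)²(3.80)⁴ = 1009.
F_t/F_c = (L_t/L_c)/(d_t/d_c)² = 1009/0.06250 = 1.615×10^4.
m_t − m_c = −2.5 log₁₀(1.615×10^4) = -10.52.

-10.52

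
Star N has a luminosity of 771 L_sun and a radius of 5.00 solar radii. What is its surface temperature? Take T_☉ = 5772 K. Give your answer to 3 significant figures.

T/T_☉ = (L/L_☉)^(1/4) / (R/R_☉)^(1/2)
T = 5772 × (771)^(1/4) / √(5.00) = 5772 × 5.269 / 2.236 = 1.360×10^4 K.

1.36×10^4 K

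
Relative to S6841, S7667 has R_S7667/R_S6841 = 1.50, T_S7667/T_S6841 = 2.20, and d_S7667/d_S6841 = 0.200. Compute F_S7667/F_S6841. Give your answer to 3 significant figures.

1.32×10^3

L_S7667/L_S6841 = (R_S7667/R_S6841)²(T_S7667/T_S6841)⁴ = (1.50)² × (2.20)⁴ = 52.71.
F_S7667/F_S6841 = (L_S7667/L_S6841)/(d_S7667/d_S6841)² = 52.71 / (0.200)² = 1318.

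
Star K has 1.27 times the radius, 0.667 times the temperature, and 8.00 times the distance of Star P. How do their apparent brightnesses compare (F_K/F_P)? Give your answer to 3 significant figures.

0.00499

L_K/L_P = (R_K/R_P)²(T_K/T_P)⁴ = (1.27)² × (0.667)⁴ = 0.3192.
F_K/F_P = (L_K/L_P)/(d_K/d_P)² = 0.3192 / (8.00)² = 0.004988.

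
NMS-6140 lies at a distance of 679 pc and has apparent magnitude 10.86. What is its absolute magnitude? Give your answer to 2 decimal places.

M = m − 5 log₁₀(d/10 pc) = 10.86 − 5 log₁₀(679/10)
  = 10.86 − 5 × 1.832 = 10.86 − 9.16 = 1.70.

1.70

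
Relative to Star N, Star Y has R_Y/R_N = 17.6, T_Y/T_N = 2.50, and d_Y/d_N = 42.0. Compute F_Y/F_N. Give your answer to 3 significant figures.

6.86

L_Y/L_N = (R_Y/R_N)²(T_Y/T_N)⁴ = (17.6)² × (2.50)⁴ = 1.210×10^4.
F_Y/F_N = (L_Y/L_N)/(d_Y/d_N)² = 1.210×10^4 / (42.0)² = 6.859.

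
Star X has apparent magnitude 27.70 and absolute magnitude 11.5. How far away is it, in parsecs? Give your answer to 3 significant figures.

1.74×10^4 pc

m − M = 5 log₁₀(d/10 pc)
27.70 − (11.5) = 16.20 = 5 log₁₀(d/10)
d = 10 × 10^(16.20/5) = 10 × 10^3.240 = 1.738×10^4 pc.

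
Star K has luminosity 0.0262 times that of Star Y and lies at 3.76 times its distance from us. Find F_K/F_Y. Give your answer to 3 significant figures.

F = L/(4πd²), so F_K/F_Y = (L_K/L_Y) / (d_K/d_Y)²
= 0.0262 / (3.76)² = 0.0262 / 14.14 = 0.001853.

0.00185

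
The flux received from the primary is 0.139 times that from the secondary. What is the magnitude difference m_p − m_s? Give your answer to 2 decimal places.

m_p − m_s = −2.5 log₁₀(F_p/F_s) = −2.5 log₁₀(0.139) = −2.5 × (-0.857) = 2.142.

2.14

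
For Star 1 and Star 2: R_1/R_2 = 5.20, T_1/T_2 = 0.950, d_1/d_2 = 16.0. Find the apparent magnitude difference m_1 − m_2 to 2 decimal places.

2.66

L_1/L_2 = (5.20)²(0.950)⁴ = 22.02.
F_1/F_2 = (L_1/L_2)/(d_1/d_2)² = 22.02/256.0 = 0.08603.
m_1 − m_2 = −2.5 log₁₀(0.08603) = 2.66.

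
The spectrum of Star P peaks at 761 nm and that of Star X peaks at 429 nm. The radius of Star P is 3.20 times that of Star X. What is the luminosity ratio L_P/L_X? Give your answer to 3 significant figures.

Wien's law gives T ∝ 1/λ_max, so T_P/T_X = λ_X/λ_P = 429/761 = 0.5637.
Then L ∝ R²T⁴ gives L_P/L_X = (3.20)² × (0.5637)⁴ = 10.24 × 0.1010 = 1.034.

1.03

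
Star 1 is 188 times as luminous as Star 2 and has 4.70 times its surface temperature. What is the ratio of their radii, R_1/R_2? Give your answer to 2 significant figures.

0.62

L ∝ R²T⁴ gives R ∝ √L / T², so
R_1/R_2 = √(188) / (4.70)² = 13.71 / 22.09 = 0.6207.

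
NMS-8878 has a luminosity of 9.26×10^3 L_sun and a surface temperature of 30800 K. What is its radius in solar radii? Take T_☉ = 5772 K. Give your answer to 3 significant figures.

R/R_☉ = √(L/L_☉) / (T/T_☉)² = √(9.26×10^3) / (5.336)²
       = 96.23 / 28.47 = 3.380.

3.38 solar radii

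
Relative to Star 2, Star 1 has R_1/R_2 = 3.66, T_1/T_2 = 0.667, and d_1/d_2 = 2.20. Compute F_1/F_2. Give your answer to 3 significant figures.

0.548

L_1/L_2 = (R_1/R_2)²(T_1/T_2)⁴ = (3.66)² × (0.667)⁴ = 2.651.
F_1/F_2 = (L_1/L_2)/(d_1/d_2)² = 2.651 / (2.20)² = 0.5478.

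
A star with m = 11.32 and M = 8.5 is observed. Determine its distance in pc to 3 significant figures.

36.6 pc

m − M = 5 log₁₀(d/10 pc)
11.32 − (8.5) = 2.82 = 5 log₁₀(d/10)
d = 10 × 10^(2.82/5) = 10 × 10^0.564 = 36.64 pc.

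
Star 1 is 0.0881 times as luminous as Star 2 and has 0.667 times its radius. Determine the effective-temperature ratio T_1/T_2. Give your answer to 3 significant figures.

0.667

L ∝ R²T⁴ gives T ∝ (L/R²)^(1/4), so
T_1/T_2 = (0.0881 / 0.667²)^(1/4) = (0.1980)^(1/4) = 0.6671.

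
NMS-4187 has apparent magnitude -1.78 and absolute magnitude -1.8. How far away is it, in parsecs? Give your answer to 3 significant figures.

10.1 pc

m − M = 5 log₁₀(d/10 pc)
-1.78 − (-1.8) = 0.02 = 5 log₁₀(d/10)
d = 10 × 10^(0.02/5) = 10 × 10^0.004 = 10.09 pc.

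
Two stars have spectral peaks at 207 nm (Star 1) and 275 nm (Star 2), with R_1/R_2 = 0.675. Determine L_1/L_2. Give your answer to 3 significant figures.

1.42

Wien's law gives T ∝ 1/λ_max, so T_1/T_2 = λ_2/λ_1 = 275/207 = 1.329.
Then L ∝ R²T⁴ gives L_1/L_2 = (0.675)² × (1.329)⁴ = 0.4556 × 3.115 = 1.419.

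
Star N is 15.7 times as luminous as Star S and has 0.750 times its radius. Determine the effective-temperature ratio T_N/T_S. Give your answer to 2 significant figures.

2.3

L ∝ R²T⁴ gives T ∝ (L/R²)^(1/4), so
T_N/T_S = (15.7 / 0.750²)^(1/4) = (27.91)^(1/4) = 2.298.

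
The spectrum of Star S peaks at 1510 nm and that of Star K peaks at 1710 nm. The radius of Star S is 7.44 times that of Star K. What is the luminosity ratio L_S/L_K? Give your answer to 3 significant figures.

91.0

Wien's law gives T ∝ 1/λ_max, so T_S/T_K = λ_K/λ_S = 1710/1510 = 1.132.
Then L ∝ R²T⁴ gives L_S/L_K = (7.44)² × (1.132)⁴ = 55.35 × 1.645 = 91.04.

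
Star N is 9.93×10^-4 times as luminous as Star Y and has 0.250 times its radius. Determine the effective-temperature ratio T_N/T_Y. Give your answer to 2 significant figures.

0.36

L ∝ R²T⁴ gives T ∝ (L/R²)^(1/4), so
T_N/T_Y = (9.93×10^-4 / 0.250²)^(1/4) = (0.01589)^(1/4) = 0.3550.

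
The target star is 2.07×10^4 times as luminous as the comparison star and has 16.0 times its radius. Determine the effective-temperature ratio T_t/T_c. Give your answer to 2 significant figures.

L ∝ R²T⁴ gives T ∝ (L/R²)^(1/4), so
T_t/T_c = (2.07×10^4 / 16.0²)^(1/4) = (80.86)^(1/4) = 2.999.

3.0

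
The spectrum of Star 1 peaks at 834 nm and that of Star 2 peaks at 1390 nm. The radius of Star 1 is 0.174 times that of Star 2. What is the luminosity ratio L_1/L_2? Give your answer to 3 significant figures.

0.234

Wien's law gives T ∝ 1/λ_max, so T_1/T_2 = λ_2/λ_1 = 1390/834 = 1.667.
Then L ∝ R²T⁴ gives L_1/L_2 = (0.174)² × (1.667)⁴ = 0.03028 × 7.716 = 0.2336.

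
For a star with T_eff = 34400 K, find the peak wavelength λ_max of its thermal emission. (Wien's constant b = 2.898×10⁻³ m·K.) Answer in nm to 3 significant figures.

84.2 nm

λ_max = b/T = 2.898×10⁻³ / 34400 = 8.42×10^-8 m = 84.24 nm.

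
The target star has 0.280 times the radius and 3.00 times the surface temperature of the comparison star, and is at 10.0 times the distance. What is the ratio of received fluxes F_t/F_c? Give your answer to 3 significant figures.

0.0635

L_t/L_c = (R_t/R_c)²(T_t/T_c)⁴ = (0.280)² × (3.00)⁴ = 6.350.
F_t/F_c = (L_t/L_c)/(d_t/d_c)² = 6.350 / (10.0)² = 0.06350.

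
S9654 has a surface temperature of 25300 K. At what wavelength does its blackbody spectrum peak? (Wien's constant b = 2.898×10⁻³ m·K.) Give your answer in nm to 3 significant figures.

λ_max = b/T = 2.898×10⁻³ / 25300 = 1.15×10^-7 m = 114.5 nm.

115 nm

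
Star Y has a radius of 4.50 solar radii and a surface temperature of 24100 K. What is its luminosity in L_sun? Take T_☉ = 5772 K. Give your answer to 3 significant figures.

6.15×10^3 L_sun

L/L_☉ = (R/R_☉)² (T/T_☉)⁴ = (4.50)² × (24100/5772)⁴
       = 20.25 × (4.175)⁴ = 20.25 × 303.9 = 6154.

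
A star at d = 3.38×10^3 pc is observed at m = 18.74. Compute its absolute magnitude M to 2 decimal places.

M = m − 5 log₁₀(d/10 pc) = 18.74 − 5 log₁₀(3.38×10^3/10)
  = 18.74 − 5 × 2.529 = 18.74 − 12.64 = 6.10.

6.10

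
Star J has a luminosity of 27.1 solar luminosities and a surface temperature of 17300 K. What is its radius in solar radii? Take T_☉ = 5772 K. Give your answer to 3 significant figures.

R/R_☉ = √(L/L_☉) / (T/T_☉)² = √(27.1) / (2.997)²
       = 5.206 / 8.983 = 0.5795.

0.579 solar radii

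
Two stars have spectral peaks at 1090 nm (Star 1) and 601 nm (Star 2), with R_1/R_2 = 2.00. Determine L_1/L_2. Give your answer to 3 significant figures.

Wien's law gives T ∝ 1/λ_max, so T_1/T_2 = λ_2/λ_1 = 601/1090 = 0.5514.
Then L ∝ R²T⁴ gives L_1/L_2 = (2.00)² × (0.5514)⁴ = 4.000 × 0.09243 = 0.3697.

0.370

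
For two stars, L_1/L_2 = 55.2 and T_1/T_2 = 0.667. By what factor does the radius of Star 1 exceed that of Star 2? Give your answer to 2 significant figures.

17

L ∝ R²T⁴ gives R ∝ √L / T², so
R_1/R_2 = √(55.2) / (0.667)² = 7.430 / 0.4449 = 16.70.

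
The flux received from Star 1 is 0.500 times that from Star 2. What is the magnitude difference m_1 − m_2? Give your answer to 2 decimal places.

m_1 − m_2 = −2.5 log₁₀(F_1/F_2) = −2.5 log₁₀(0.500) = −2.5 × (-0.301) = 0.753.

0.75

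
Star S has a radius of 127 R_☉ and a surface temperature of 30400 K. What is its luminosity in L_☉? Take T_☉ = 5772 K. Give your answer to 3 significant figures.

1.24×10^7 L_☉

L/L_☉ = (R/R_☉)² (T/T_☉)⁴ = (127)² × (30400/5772)⁴
       = 1.613×10^4 × (5.267)⁴ = 1.613×10^4 × 769.5 = 1.241×10^7.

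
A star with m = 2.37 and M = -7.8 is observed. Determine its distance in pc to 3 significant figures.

m − M = 5 log₁₀(d/10 pc)
2.37 − (-7.8) = 10.17 = 5 log₁₀(d/10)
d = 10 × 10^(10.17/5) = 10 × 10^2.034 = 1081 pc.

1.08×10^3 pc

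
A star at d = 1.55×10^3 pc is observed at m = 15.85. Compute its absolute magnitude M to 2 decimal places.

M = m − 5 log₁₀(d/10 pc) = 15.85 − 5 log₁₀(1.55×10^3/10)
  = 15.85 − 5 × 2.190 = 15.85 − 10.95 = 4.90.

4.90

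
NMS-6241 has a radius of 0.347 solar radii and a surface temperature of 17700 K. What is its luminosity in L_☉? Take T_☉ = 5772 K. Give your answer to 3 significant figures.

10.6 L_☉

L/L_☉ = (R/R_☉)² (T/T_☉)⁴ = (0.347)² × (17700/5772)⁴
       = 0.1204 × (3.067)⁴ = 0.1204 × 88.43 = 10.65.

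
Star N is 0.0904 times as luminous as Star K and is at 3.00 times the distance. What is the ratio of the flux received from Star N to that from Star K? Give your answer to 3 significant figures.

F = L/(4πd²), so F_N/F_K = (L_N/L_K) / (d_N/d_K)²
= 0.0904 / (3.00)² = 0.0904 / 9.000 = 0.01004.

0.0100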